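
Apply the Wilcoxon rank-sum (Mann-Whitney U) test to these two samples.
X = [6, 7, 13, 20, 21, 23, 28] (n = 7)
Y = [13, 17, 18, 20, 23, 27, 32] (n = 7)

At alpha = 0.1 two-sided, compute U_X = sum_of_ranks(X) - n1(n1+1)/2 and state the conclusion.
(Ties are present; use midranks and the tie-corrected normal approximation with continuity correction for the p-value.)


Step 1: Combine and sort all 14 observations; assign midranks.
sorted (value, group): (6,X), (7,X), (13,X), (13,Y), (17,Y), (18,Y), (20,X), (20,Y), (21,X), (23,X), (23,Y), (27,Y), (28,X), (32,Y)
ranks: 6->1, 7->2, 13->3.5, 13->3.5, 17->5, 18->6, 20->7.5, 20->7.5, 21->9, 23->10.5, 23->10.5, 27->12, 28->13, 32->14
Step 2: Rank sum for X: R1 = 1 + 2 + 3.5 + 7.5 + 9 + 10.5 + 13 = 46.5.
Step 3: U_X = R1 - n1(n1+1)/2 = 46.5 - 7*8/2 = 46.5 - 28 = 18.5.
       U_Y = n1*n2 - U_X = 49 - 18.5 = 30.5.
Step 4: Ties are present, so use the tie-corrected normal approximation (with continuity correction) for the p-value.
Step 5: p-value = 0.480753; compare to alpha = 0.1. fail to reject H0.

U_X = 18.5, p = 0.480753, fail to reject H0 at alpha = 0.1.


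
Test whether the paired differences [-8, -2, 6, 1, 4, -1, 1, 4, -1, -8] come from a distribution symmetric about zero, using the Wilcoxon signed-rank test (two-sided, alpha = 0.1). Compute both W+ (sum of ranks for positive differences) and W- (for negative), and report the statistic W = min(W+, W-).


Step 1: Drop any zero differences (none here) and take |d_i|.
|d| = [8, 2, 6, 1, 4, 1, 1, 4, 1, 8]
Step 2: Midrank |d_i| (ties get averaged ranks).
ranks: |8|->9.5, |2|->5, |6|->8, |1|->2.5, |4|->6.5, |1|->2.5, |1|->2.5, |4|->6.5, |1|->2.5, |8|->9.5
Step 3: Attach original signs; sum ranks with positive sign and with negative sign.
W+ = 8 + 2.5 + 6.5 + 2.5 + 6.5 = 26
W- = 9.5 + 5 + 2.5 + 2.5 + 9.5 = 29
(Check: W+ + W- = 55 should equal n(n+1)/2 = 55.)
Step 4: Test statistic W = min(W+, W-) = 26.
Step 5: Ties in |d|, so use the tie-corrected normal approximation.
        E[W] = n(n+1)/4 = 10*11/4 = 27.5.
        Tie groups: |d|=1 (t=4), |d|=4 (t=2), |d|=8 (t=2); sum(t^3 - t) = 72.
        Var[W] = n(n+1)(2n+1)/24 - sum(t^3-t)/48 = 2310/24 - 72/48 = 94.75.
        z = (W - E[W]) / sqrt(Var[W]) = (26 - 27.5) / 9.7340 = -0.1541.
        Two-sided p = 2*Phi(z) = 0.877531.
Step 6: alpha = 0.1. fail to reject H0.

W+ = 26, W- = 29, W = min = 26, p = 0.877531, fail to reject H0.


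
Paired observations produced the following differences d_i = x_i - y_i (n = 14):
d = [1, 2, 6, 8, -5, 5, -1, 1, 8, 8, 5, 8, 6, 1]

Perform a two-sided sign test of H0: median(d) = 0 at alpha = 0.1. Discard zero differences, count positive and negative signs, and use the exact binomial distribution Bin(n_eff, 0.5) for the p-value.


Step 1: Discard zero differences. Original n = 14; n_eff = number of nonzero differences = 14.
Nonzero differences (with sign): +1, +2, +6, +8, -5, +5, -1, +1, +8, +8, +5, +8, +6, +1
Step 2: Count signs: positive = 12, negative = 2.
Step 3: Under H0: P(positive) = 0.5, so the number of positives S ~ Bin(14, 0.5).
Step 4: Two-sided exact p-value = sum of Bin(14,0.5) probabilities at or below the observed probability = 0.012939.
Step 5: alpha = 0.1. reject H0.

n_eff = 14, pos = 12, neg = 2, p = 0.012939, reject H0.


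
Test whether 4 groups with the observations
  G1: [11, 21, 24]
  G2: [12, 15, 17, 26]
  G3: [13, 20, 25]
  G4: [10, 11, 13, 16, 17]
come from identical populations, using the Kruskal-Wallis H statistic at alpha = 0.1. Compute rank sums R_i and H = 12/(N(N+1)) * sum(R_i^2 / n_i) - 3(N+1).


Step 1: Combine all N = 15 observations and assign midranks.
sorted (value, group, rank): (10,G4,1), (11,G1,2.5), (11,G4,2.5), (12,G2,4), (13,G3,5.5), (13,G4,5.5), (15,G2,7), (16,G4,8), (17,G2,9.5), (17,G4,9.5), (20,G3,11), (21,G1,12), (24,G1,13), (25,G3,14), (26,G2,15)
Step 2: Sum ranks within each group.
R_1 = 27.5 (n_1 = 3)
R_2 = 35.5 (n_2 = 4)
R_3 = 30.5 (n_3 = 3)
R_4 = 26.5 (n_4 = 5)
Step 3: H = 12/(N(N+1)) * sum(R_i^2/n_i) - 3(N+1)
     = 12/(15*16) * (27.5^2/3 + 35.5^2/4 + 30.5^2/3 + 26.5^2/5) - 3*16
     = 0.050000 * 1017.68 - 48
     = 2.883958.
Step 4: Ties present; correction factor C = 1 - 18/(15^3 - 15) = 0.994643. Corrected H = 2.883958 / 0.994643 = 2.899491.
Step 5: Under H0, H ~ chi^2(3); p-value = 0.407383.
Step 6: alpha = 0.1. fail to reject H0.

H = 2.8995, df = 3, p = 0.407383, fail to reject H0.


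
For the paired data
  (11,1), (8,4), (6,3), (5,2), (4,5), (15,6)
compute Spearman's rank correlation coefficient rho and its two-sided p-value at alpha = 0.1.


Step 1: Rank x and y separately (midranks; no ties here).
rank(x): 11->5, 8->4, 6->3, 5->2, 4->1, 15->6
rank(y): 1->1, 4->4, 3->3, 2->2, 5->5, 6->6
Step 2: d_i = R_x(i) - R_y(i); compute d_i^2.
  (5-1)^2=16, (4-4)^2=0, (3-3)^2=0, (2-2)^2=0, (1-5)^2=16, (6-6)^2=0
sum(d^2) = 32.
Step 3: rho = 1 - 6*32 / (6*(6^2 - 1)) = 1 - 192/210 = 0.085714.
Step 4: Under H0, t = rho * sqrt((n-2)/(1-rho^2)) = 0.1721 ~ t(4).
Step 5: Two-sided p-value from the t-distribution with 4 df = 0.871743.
Step 6: alpha = 0.1. fail to reject H0.

rho = 0.0857, p = 0.871743, fail to reject H0 at alpha = 0.1.


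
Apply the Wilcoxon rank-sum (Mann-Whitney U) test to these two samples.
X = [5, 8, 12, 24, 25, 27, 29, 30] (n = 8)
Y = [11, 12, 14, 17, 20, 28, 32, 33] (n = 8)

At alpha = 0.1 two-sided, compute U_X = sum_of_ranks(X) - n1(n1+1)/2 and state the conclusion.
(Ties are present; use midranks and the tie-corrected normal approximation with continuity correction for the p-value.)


Step 1: Combine and sort all 16 observations; assign midranks.
sorted (value, group): (5,X), (8,X), (11,Y), (12,X), (12,Y), (14,Y), (17,Y), (20,Y), (24,X), (25,X), (27,X), (28,Y), (29,X), (30,X), (32,Y), (33,Y)
ranks: 5->1, 8->2, 11->3, 12->4.5, 12->4.5, 14->6, 17->7, 20->8, 24->9, 25->10, 27->11, 28->12, 29->13, 30->14, 32->15, 33->16
Step 2: Rank sum for X: R1 = 1 + 2 + 4.5 + 9 + 10 + 11 + 13 + 14 = 64.5.
Step 3: U_X = R1 - n1(n1+1)/2 = 64.5 - 8*9/2 = 64.5 - 36 = 28.5.
       U_Y = n1*n2 - U_X = 64 - 28.5 = 35.5.
Step 4: Ties are present, so use the tie-corrected normal approximation (with continuity correction) for the p-value.
Step 5: p-value = 0.752538; compare to alpha = 0.1. fail to reject H0.

U_X = 28.5, p = 0.752538, fail to reject H0 at alpha = 0.1.


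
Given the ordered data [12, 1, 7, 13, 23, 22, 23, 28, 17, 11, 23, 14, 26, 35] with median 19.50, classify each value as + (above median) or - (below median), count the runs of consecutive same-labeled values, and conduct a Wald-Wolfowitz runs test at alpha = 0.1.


Step 1: Compute median = 19.50; label A = above, B = below.
Labels in order: BBBBAAAABBABAA  (n_A = 7, n_B = 7)
Step 2: Count runs R = 6.
Step 3: Under H0 (random ordering), E[R] = 2*n_A*n_B/(n_A+n_B) + 1 = 2*7*7/14 + 1 = 8.0000.
        Var[R] = 2*n_A*n_B*(2*n_A*n_B - n_A - n_B) / ((n_A+n_B)^2 * (n_A+n_B-1)) = 8232/2548 = 3.2308.
        SD[R] = 1.7974.
Step 4: Continuity-corrected z = (R + 0.5 - E[R]) / SD[R] = (6 + 0.5 - 8.0000) / 1.7974 = -0.8345.
Step 5: Two-sided p-value via normal approximation = 2*(1 - Phi(|z|)) = 0.403986.
Step 6: alpha = 0.1. fail to reject H0.

R = 6, z = -0.8345, p = 0.403986, fail to reject H0.


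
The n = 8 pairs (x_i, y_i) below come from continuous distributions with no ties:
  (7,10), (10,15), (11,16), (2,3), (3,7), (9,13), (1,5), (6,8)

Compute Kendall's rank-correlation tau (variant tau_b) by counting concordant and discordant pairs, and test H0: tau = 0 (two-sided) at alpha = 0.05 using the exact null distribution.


Step 1: Enumerate the 28 unordered pairs (i,j) with i<j and classify each by sign(x_j-x_i) * sign(y_j-y_i).
  (1,2):dx=+3,dy=+5->C; (1,3):dx=+4,dy=+6->C; (1,4):dx=-5,dy=-7->C; (1,5):dx=-4,dy=-3->C
  (1,6):dx=+2,dy=+3->C; (1,7):dx=-6,dy=-5->C; (1,8):dx=-1,dy=-2->C; (2,3):dx=+1,dy=+1->C
  (2,4):dx=-8,dy=-12->C; (2,5):dx=-7,dy=-8->C; (2,6):dx=-1,dy=-2->C; (2,7):dx=-9,dy=-10->C
  (2,8):dx=-4,dy=-7->C; (3,4):dx=-9,dy=-13->C; (3,5):dx=-8,dy=-9->C; (3,6):dx=-2,dy=-3->C
  (3,7):dx=-10,dy=-11->C; (3,8):dx=-5,dy=-8->C; (4,5):dx=+1,dy=+4->C; (4,6):dx=+7,dy=+10->C
  (4,7):dx=-1,dy=+2->D; (4,8):dx=+4,dy=+5->C; (5,6):dx=+6,dy=+6->C; (5,7):dx=-2,dy=-2->C
  (5,8):dx=+3,dy=+1->C; (6,7):dx=-8,dy=-8->C; (6,8):dx=-3,dy=-5->C; (7,8):dx=+5,dy=+3->C
Step 2: C = 27, D = 1, total pairs = 28.
Step 3: tau = (C - D)/(n(n-1)/2) = (27 - 1)/28 = 0.928571.
Step 4: Exact two-sided p-value (enumerate n! = 40320 permutations of y under H0): p = 0.000397.
Step 5: alpha = 0.05. reject H0.

tau_b = 0.9286 (C=27, D=1), p = 0.000397, reject H0.


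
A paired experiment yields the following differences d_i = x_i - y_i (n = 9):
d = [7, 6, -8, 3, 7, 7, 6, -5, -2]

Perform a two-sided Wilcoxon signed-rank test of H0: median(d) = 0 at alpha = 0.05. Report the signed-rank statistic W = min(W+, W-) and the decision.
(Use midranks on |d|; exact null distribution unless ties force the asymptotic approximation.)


Step 1: Drop any zero differences (none here) and take |d_i|.
|d| = [7, 6, 8, 3, 7, 7, 6, 5, 2]
Step 2: Midrank |d_i| (ties get averaged ranks).
ranks: |7|->7, |6|->4.5, |8|->9, |3|->2, |7|->7, |7|->7, |6|->4.5, |5|->3, |2|->1
Step 3: Attach original signs; sum ranks with positive sign and with negative sign.
W+ = 7 + 4.5 + 2 + 7 + 7 + 4.5 = 32
W- = 9 + 3 + 1 = 13
(Check: W+ + W- = 45 should equal n(n+1)/2 = 45.)
Step 4: Test statistic W = min(W+, W-) = 13.
Step 5: Ties in |d|, so use the tie-corrected normal approximation.
        E[W] = n(n+1)/4 = 9*10/4 = 22.5.
        Tie groups: |d|=6 (t=2), |d|=7 (t=3); sum(t^3 - t) = 30.
        Var[W] = n(n+1)(2n+1)/24 - sum(t^3-t)/48 = 1710/24 - 30/48 = 70.625.
        z = (W - E[W]) / sqrt(Var[W]) = (13 - 22.5) / 8.4039 = -1.1304.
        Two-sided p = 2*Phi(z) = 0.258294.
Step 6: alpha = 0.05. fail to reject H0.

W+ = 32, W- = 13, W = min = 13, p = 0.258294, fail to reject H0.


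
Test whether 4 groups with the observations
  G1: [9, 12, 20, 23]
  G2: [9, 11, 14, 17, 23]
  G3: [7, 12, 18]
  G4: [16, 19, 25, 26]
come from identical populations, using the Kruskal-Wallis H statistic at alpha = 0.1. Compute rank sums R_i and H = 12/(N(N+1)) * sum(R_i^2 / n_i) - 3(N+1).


Step 1: Combine all N = 16 observations and assign midranks.
sorted (value, group, rank): (7,G3,1), (9,G1,2.5), (9,G2,2.5), (11,G2,4), (12,G1,5.5), (12,G3,5.5), (14,G2,7), (16,G4,8), (17,G2,9), (18,G3,10), (19,G4,11), (20,G1,12), (23,G1,13.5), (23,G2,13.5), (25,G4,15), (26,G4,16)
Step 2: Sum ranks within each group.
R_1 = 33.5 (n_1 = 4)
R_2 = 36 (n_2 = 5)
R_3 = 16.5 (n_3 = 3)
R_4 = 50 (n_4 = 4)
Step 3: H = 12/(N(N+1)) * sum(R_i^2/n_i) - 3(N+1)
     = 12/(16*17) * (33.5^2/4 + 36^2/5 + 16.5^2/3 + 50^2/4) - 3*17
     = 0.044118 * 1255.51 - 51
     = 4.390257.
Step 4: Ties present; correction factor C = 1 - 18/(16^3 - 16) = 0.995588. Corrected H = 4.390257 / 0.995588 = 4.409712.
Step 5: Under H0, H ~ chi^2(3); p-value = 0.220487.
Step 6: alpha = 0.1. fail to reject H0.

H = 4.4097, df = 3, p = 0.220487, fail to reject H0.


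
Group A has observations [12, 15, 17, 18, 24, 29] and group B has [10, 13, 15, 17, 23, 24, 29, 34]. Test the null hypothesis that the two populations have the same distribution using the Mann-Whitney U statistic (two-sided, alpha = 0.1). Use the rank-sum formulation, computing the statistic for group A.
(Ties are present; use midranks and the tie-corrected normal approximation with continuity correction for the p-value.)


Step 1: Combine and sort all 14 observations; assign midranks.
sorted (value, group): (10,Y), (12,X), (13,Y), (15,X), (15,Y), (17,X), (17,Y), (18,X), (23,Y), (24,X), (24,Y), (29,X), (29,Y), (34,Y)
ranks: 10->1, 12->2, 13->3, 15->4.5, 15->4.5, 17->6.5, 17->6.5, 18->8, 23->9, 24->10.5, 24->10.5, 29->12.5, 29->12.5, 34->14
Step 2: Rank sum for X: R1 = 2 + 4.5 + 6.5 + 8 + 10.5 + 12.5 = 44.
Step 3: U_X = R1 - n1(n1+1)/2 = 44 - 6*7/2 = 44 - 21 = 23.
       U_Y = n1*n2 - U_X = 48 - 23 = 25.
Step 4: Ties are present, so use the tie-corrected normal approximation (with continuity correction) for the p-value.
Step 5: p-value = 0.948305; compare to alpha = 0.1. fail to reject H0.

U_X = 23, p = 0.948305, fail to reject H0 at alpha = 0.1.


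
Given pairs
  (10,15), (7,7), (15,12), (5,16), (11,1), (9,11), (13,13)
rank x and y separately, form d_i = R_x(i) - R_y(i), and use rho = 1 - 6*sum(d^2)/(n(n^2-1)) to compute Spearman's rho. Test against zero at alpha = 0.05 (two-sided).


Step 1: Rank x and y separately (midranks; no ties here).
rank(x): 10->4, 7->2, 15->7, 5->1, 11->5, 9->3, 13->6
rank(y): 15->6, 7->2, 12->4, 16->7, 1->1, 11->3, 13->5
Step 2: d_i = R_x(i) - R_y(i); compute d_i^2.
  (4-6)^2=4, (2-2)^2=0, (7-4)^2=9, (1-7)^2=36, (5-1)^2=16, (3-3)^2=0, (6-5)^2=1
sum(d^2) = 66.
Step 3: rho = 1 - 6*66 / (7*(7^2 - 1)) = 1 - 396/336 = -0.178571.
Step 4: Under H0, t = rho * sqrt((n-2)/(1-rho^2)) = -0.4058 ~ t(5).
Step 5: Two-sided p-value from the t-distribution with 5 df = 0.701658.
Step 6: alpha = 0.05. fail to reject H0.

rho = -0.1786, p = 0.701658, fail to reject H0 at alpha = 0.05.


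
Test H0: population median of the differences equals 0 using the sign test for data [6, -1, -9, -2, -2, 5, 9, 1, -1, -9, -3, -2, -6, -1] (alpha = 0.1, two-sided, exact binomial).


Step 1: Discard zero differences. Original n = 14; n_eff = number of nonzero differences = 14.
Nonzero differences (with sign): +6, -1, -9, -2, -2, +5, +9, +1, -1, -9, -3, -2, -6, -1
Step 2: Count signs: positive = 4, negative = 10.
Step 3: Under H0: P(positive) = 0.5, so the number of positives S ~ Bin(14, 0.5).
Step 4: Two-sided exact p-value = sum of Bin(14,0.5) probabilities at or below the observed probability = 0.179565.
Step 5: alpha = 0.1. fail to reject H0.

n_eff = 14, pos = 4, neg = 10, p = 0.179565, fail to reject H0.


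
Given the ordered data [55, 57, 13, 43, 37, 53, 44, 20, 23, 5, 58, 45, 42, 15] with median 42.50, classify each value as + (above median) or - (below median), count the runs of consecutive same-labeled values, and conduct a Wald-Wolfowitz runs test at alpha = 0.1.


Step 1: Compute median = 42.50; label A = above, B = below.
Labels in order: AABABAABBBAABB  (n_A = 7, n_B = 7)
Step 2: Count runs R = 8.
Step 3: Under H0 (random ordering), E[R] = 2*n_A*n_B/(n_A+n_B) + 1 = 2*7*7/14 + 1 = 8.0000.
        Var[R] = 2*n_A*n_B*(2*n_A*n_B - n_A - n_B) / ((n_A+n_B)^2 * (n_A+n_B-1)) = 8232/2548 = 3.2308.
        SD[R] = 1.7974.
Step 4: R = E[R], so z = 0 with no continuity correction.
Step 5: Two-sided p-value via normal approximation = 2*(1 - Phi(|z|)) = 1.000000.
Step 6: alpha = 0.1. fail to reject H0.

R = 8, z = 0.0000, p = 1.000000, fail to reject H0.


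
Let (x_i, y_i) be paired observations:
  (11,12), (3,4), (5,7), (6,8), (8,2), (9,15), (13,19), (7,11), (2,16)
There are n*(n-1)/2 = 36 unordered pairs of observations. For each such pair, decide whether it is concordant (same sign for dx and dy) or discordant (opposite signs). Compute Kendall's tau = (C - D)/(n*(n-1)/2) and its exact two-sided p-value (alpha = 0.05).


Step 1: Enumerate the 36 unordered pairs (i,j) with i<j and classify each by sign(x_j-x_i) * sign(y_j-y_i).
  (1,2):dx=-8,dy=-8->C; (1,3):dx=-6,dy=-5->C; (1,4):dx=-5,dy=-4->C; (1,5):dx=-3,dy=-10->C
  (1,6):dx=-2,dy=+3->D; (1,7):dx=+2,dy=+7->C; (1,8):dx=-4,dy=-1->C; (1,9):dx=-9,dy=+4->D
  (2,3):dx=+2,dy=+3->C; (2,4):dx=+3,dy=+4->C; (2,5):dx=+5,dy=-2->D; (2,6):dx=+6,dy=+11->C
  (2,7):dx=+10,dy=+15->C; (2,8):dx=+4,dy=+7->C; (2,9):dx=-1,dy=+12->D; (3,4):dx=+1,dy=+1->C
  (3,5):dx=+3,dy=-5->D; (3,6):dx=+4,dy=+8->C; (3,7):dx=+8,dy=+12->C; (3,8):dx=+2,dy=+4->C
  (3,9):dx=-3,dy=+9->D; (4,5):dx=+2,dy=-6->D; (4,6):dx=+3,dy=+7->C; (4,7):dx=+7,dy=+11->C
  (4,8):dx=+1,dy=+3->C; (4,9):dx=-4,dy=+8->D; (5,6):dx=+1,dy=+13->C; (5,7):dx=+5,dy=+17->C
  (5,8):dx=-1,dy=+9->D; (5,9):dx=-6,dy=+14->D; (6,7):dx=+4,dy=+4->C; (6,8):dx=-2,dy=-4->C
  (6,9):dx=-7,dy=+1->D; (7,8):dx=-6,dy=-8->C; (7,9):dx=-11,dy=-3->C; (8,9):dx=-5,dy=+5->D
Step 2: C = 24, D = 12, total pairs = 36.
Step 3: tau = (C - D)/(n(n-1)/2) = (24 - 12)/36 = 0.333333.
Step 4: Exact two-sided p-value (enumerate n! = 362880 permutations of y under H0): p = 0.259518.
Step 5: alpha = 0.05. fail to reject H0.

tau_b = 0.3333 (C=24, D=12), p = 0.259518, fail to reject H0.


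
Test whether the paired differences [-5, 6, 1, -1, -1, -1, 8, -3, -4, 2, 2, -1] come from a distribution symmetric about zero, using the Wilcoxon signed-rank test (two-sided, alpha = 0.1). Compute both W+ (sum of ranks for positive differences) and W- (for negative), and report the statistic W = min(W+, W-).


Step 1: Drop any zero differences (none here) and take |d_i|.
|d| = [5, 6, 1, 1, 1, 1, 8, 3, 4, 2, 2, 1]
Step 2: Midrank |d_i| (ties get averaged ranks).
ranks: |5|->10, |6|->11, |1|->3, |1|->3, |1|->3, |1|->3, |8|->12, |3|->8, |4|->9, |2|->6.5, |2|->6.5, |1|->3
Step 3: Attach original signs; sum ranks with positive sign and with negative sign.
W+ = 11 + 3 + 12 + 6.5 + 6.5 = 39
W- = 10 + 3 + 3 + 3 + 8 + 9 + 3 = 39
(Check: W+ + W- = 78 should equal n(n+1)/2 = 78.)
Step 4: Test statistic W = min(W+, W-) = 39.
Step 5: Ties in |d|, so use the tie-corrected normal approximation.
        E[W] = n(n+1)/4 = 12*13/4 = 39.
        Tie groups: |d|=1 (t=5), |d|=2 (t=2); sum(t^3 - t) = 126.
        Var[W] = n(n+1)(2n+1)/24 - sum(t^3-t)/48 = 3900/24 - 126/48 = 159.875.
        z = (W - E[W]) / sqrt(Var[W]) = (39 - 39) / 12.6442 = 0.0000.
        Two-sided p = 2*Phi(z) = 1.000000.
Step 6: alpha = 0.1. fail to reject H0.

W+ = 39, W- = 39, W = min = 39, p = 1.000000, fail to reject H0.


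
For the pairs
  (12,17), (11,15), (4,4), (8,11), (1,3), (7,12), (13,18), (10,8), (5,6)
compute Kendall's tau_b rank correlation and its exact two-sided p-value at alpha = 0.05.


Step 1: Enumerate the 36 unordered pairs (i,j) with i<j and classify each by sign(x_j-x_i) * sign(y_j-y_i).
  (1,2):dx=-1,dy=-2->C; (1,3):dx=-8,dy=-13->C; (1,4):dx=-4,dy=-6->C; (1,5):dx=-11,dy=-14->C
  (1,6):dx=-5,dy=-5->C; (1,7):dx=+1,dy=+1->C; (1,8):dx=-2,dy=-9->C; (1,9):dx=-7,dy=-11->C
  (2,3):dx=-7,dy=-11->C; (2,4):dx=-3,dy=-4->C; (2,5):dx=-10,dy=-12->C; (2,6):dx=-4,dy=-3->C
  (2,7):dx=+2,dy=+3->C; (2,8):dx=-1,dy=-7->C; (2,9):dx=-6,dy=-9->C; (3,4):dx=+4,dy=+7->C
  (3,5):dx=-3,dy=-1->C; (3,6):dx=+3,dy=+8->C; (3,7):dx=+9,dy=+14->C; (3,8):dx=+6,dy=+4->C
  (3,9):dx=+1,dy=+2->C; (4,5):dx=-7,dy=-8->C; (4,6):dx=-1,dy=+1->D; (4,7):dx=+5,dy=+7->C
  (4,8):dx=+2,dy=-3->D; (4,9):dx=-3,dy=-5->C; (5,6):dx=+6,dy=+9->C; (5,7):dx=+12,dy=+15->C
  (5,8):dx=+9,dy=+5->C; (5,9):dx=+4,dy=+3->C; (6,7):dx=+6,dy=+6->C; (6,8):dx=+3,dy=-4->D
  (6,9):dx=-2,dy=-6->C; (7,8):dx=-3,dy=-10->C; (7,9):dx=-8,dy=-12->C; (8,9):dx=-5,dy=-2->C
Step 2: C = 33, D = 3, total pairs = 36.
Step 3: tau = (C - D)/(n(n-1)/2) = (33 - 3)/36 = 0.833333.
Step 4: Exact two-sided p-value (enumerate n! = 362880 permutations of y under H0): p = 0.000854.
Step 5: alpha = 0.05. reject H0.

tau_b = 0.8333 (C=33, D=3), p = 0.000854, reject H0.


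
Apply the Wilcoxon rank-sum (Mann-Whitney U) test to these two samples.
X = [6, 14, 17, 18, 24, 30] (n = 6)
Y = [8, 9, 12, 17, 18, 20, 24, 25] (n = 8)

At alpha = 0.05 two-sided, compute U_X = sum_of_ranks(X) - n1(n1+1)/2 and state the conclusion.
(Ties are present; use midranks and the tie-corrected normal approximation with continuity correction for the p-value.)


Step 1: Combine and sort all 14 observations; assign midranks.
sorted (value, group): (6,X), (8,Y), (9,Y), (12,Y), (14,X), (17,X), (17,Y), (18,X), (18,Y), (20,Y), (24,X), (24,Y), (25,Y), (30,X)
ranks: 6->1, 8->2, 9->3, 12->4, 14->5, 17->6.5, 17->6.5, 18->8.5, 18->8.5, 20->10, 24->11.5, 24->11.5, 25->13, 30->14
Step 2: Rank sum for X: R1 = 1 + 5 + 6.5 + 8.5 + 11.5 + 14 = 46.5.
Step 3: U_X = R1 - n1(n1+1)/2 = 46.5 - 6*7/2 = 46.5 - 21 = 25.5.
       U_Y = n1*n2 - U_X = 48 - 25.5 = 22.5.
Step 4: Ties are present, so use the tie-corrected normal approximation (with continuity correction) for the p-value.
Step 5: p-value = 0.896941; compare to alpha = 0.05. fail to reject H0.

U_X = 25.5, p = 0.896941, fail to reject H0 at alpha = 0.05.


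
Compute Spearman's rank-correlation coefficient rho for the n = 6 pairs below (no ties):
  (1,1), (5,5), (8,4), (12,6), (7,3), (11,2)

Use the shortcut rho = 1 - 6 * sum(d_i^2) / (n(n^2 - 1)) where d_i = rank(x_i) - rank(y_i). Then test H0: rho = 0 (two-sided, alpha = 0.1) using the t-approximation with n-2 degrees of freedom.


Step 1: Rank x and y separately (midranks; no ties here).
rank(x): 1->1, 5->2, 8->4, 12->6, 7->3, 11->5
rank(y): 1->1, 5->5, 4->4, 6->6, 3->3, 2->2
Step 2: d_i = R_x(i) - R_y(i); compute d_i^2.
  (1-1)^2=0, (2-5)^2=9, (4-4)^2=0, (6-6)^2=0, (3-3)^2=0, (5-2)^2=9
sum(d^2) = 18.
Step 3: rho = 1 - 6*18 / (6*(6^2 - 1)) = 1 - 108/210 = 0.485714.
Step 4: Under H0, t = rho * sqrt((n-2)/(1-rho^2)) = 1.1113 ~ t(4).
Step 5: Two-sided p-value from the t-distribution with 4 df = 0.328723.
Step 6: alpha = 0.1. fail to reject H0.

rho = 0.4857, p = 0.328723, fail to reject H0 at alpha = 0.1.


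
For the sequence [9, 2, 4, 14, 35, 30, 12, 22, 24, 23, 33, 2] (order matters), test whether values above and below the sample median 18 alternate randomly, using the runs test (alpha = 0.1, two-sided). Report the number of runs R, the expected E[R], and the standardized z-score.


Step 1: Compute median = 18; label A = above, B = below.
Labels in order: BBBBAABAAAAB  (n_A = 6, n_B = 6)
Step 2: Count runs R = 5.
Step 3: Under H0 (random ordering), E[R] = 2*n_A*n_B/(n_A+n_B) + 1 = 2*6*6/12 + 1 = 7.0000.
        Var[R] = 2*n_A*n_B*(2*n_A*n_B - n_A - n_B) / ((n_A+n_B)^2 * (n_A+n_B-1)) = 4320/1584 = 2.7273.
        SD[R] = 1.6514.
Step 4: Continuity-corrected z = (R + 0.5 - E[R]) / SD[R] = (5 + 0.5 - 7.0000) / 1.6514 = -0.9083.
Step 5: Two-sided p-value via normal approximation = 2*(1 - Phi(|z|)) = 0.363722.
Step 6: alpha = 0.1. fail to reject H0.

R = 5, z = -0.9083, p = 0.363722, fail to reject H0.


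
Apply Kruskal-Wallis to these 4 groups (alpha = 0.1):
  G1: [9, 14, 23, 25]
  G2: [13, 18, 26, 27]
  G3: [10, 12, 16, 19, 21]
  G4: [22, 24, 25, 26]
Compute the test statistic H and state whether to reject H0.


Step 1: Combine all N = 17 observations and assign midranks.
sorted (value, group, rank): (9,G1,1), (10,G3,2), (12,G3,3), (13,G2,4), (14,G1,5), (16,G3,6), (18,G2,7), (19,G3,8), (21,G3,9), (22,G4,10), (23,G1,11), (24,G4,12), (25,G1,13.5), (25,G4,13.5), (26,G2,15.5), (26,G4,15.5), (27,G2,17)
Step 2: Sum ranks within each group.
R_1 = 30.5 (n_1 = 4)
R_2 = 43.5 (n_2 = 4)
R_3 = 28 (n_3 = 5)
R_4 = 51 (n_4 = 4)
Step 3: H = 12/(N(N+1)) * sum(R_i^2/n_i) - 3(N+1)
     = 12/(17*18) * (30.5^2/4 + 43.5^2/4 + 28^2/5 + 51^2/4) - 3*18
     = 0.039216 * 1512.67 - 54
     = 5.320588.
Step 4: Ties present; correction factor C = 1 - 12/(17^3 - 17) = 0.997549. Corrected H = 5.320588 / 0.997549 = 5.333661.
Step 5: Under H0, H ~ chi^2(3); p-value = 0.148933.
Step 6: alpha = 0.1. fail to reject H0.

H = 5.3337, df = 3, p = 0.148933, fail to reject H0.


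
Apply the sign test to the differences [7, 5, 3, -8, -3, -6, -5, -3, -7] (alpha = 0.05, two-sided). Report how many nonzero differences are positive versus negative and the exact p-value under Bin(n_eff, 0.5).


Step 1: Discard zero differences. Original n = 9; n_eff = number of nonzero differences = 9.
Nonzero differences (with sign): +7, +5, +3, -8, -3, -6, -5, -3, -7
Step 2: Count signs: positive = 3, negative = 6.
Step 3: Under H0: P(positive) = 0.5, so the number of positives S ~ Bin(9, 0.5).
Step 4: Two-sided exact p-value = sum of Bin(9,0.5) probabilities at or below the observed probability = 0.507812.
Step 5: alpha = 0.05. fail to reject H0.

n_eff = 9, pos = 3, neg = 6, p = 0.507812, fail to reject H0.


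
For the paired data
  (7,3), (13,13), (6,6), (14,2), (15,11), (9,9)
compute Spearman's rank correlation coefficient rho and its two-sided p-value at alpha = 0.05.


Step 1: Rank x and y separately (midranks; no ties here).
rank(x): 7->2, 13->4, 6->1, 14->5, 15->6, 9->3
rank(y): 3->2, 13->6, 6->3, 2->1, 11->5, 9->4
Step 2: d_i = R_x(i) - R_y(i); compute d_i^2.
  (2-2)^2=0, (4-6)^2=4, (1-3)^2=4, (5-1)^2=16, (6-5)^2=1, (3-4)^2=1
sum(d^2) = 26.
Step 3: rho = 1 - 6*26 / (6*(6^2 - 1)) = 1 - 156/210 = 0.257143.
Step 4: Under H0, t = rho * sqrt((n-2)/(1-rho^2)) = 0.5322 ~ t(4).
Step 5: Two-sided p-value from the t-distribution with 4 df = 0.622787.
Step 6: alpha = 0.05. fail to reject H0.

rho = 0.2571, p = 0.622787, fail to reject H0 at alpha = 0.05.


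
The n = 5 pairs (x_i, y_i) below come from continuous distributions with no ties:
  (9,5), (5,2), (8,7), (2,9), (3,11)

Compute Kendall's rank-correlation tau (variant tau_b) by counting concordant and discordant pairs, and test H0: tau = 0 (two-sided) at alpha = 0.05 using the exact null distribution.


Step 1: Enumerate the 10 unordered pairs (i,j) with i<j and classify each by sign(x_j-x_i) * sign(y_j-y_i).
  (1,2):dx=-4,dy=-3->C; (1,3):dx=-1,dy=+2->D; (1,4):dx=-7,dy=+4->D; (1,5):dx=-6,dy=+6->D
  (2,3):dx=+3,dy=+5->C; (2,4):dx=-3,dy=+7->D; (2,5):dx=-2,dy=+9->D; (3,4):dx=-6,dy=+2->D
  (3,5):dx=-5,dy=+4->D; (4,5):dx=+1,dy=+2->C
Step 2: C = 3, D = 7, total pairs = 10.
Step 3: tau = (C - D)/(n(n-1)/2) = (3 - 7)/10 = -0.400000.
Step 4: Exact two-sided p-value (enumerate n! = 120 permutations of y under H0): p = 0.483333.
Step 5: alpha = 0.05. fail to reject H0.

tau_b = -0.4000 (C=3, D=7), p = 0.483333, fail to reject H0.


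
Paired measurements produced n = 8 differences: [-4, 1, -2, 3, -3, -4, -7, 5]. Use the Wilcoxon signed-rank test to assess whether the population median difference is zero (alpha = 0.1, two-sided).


Step 1: Drop any zero differences (none here) and take |d_i|.
|d| = [4, 1, 2, 3, 3, 4, 7, 5]
Step 2: Midrank |d_i| (ties get averaged ranks).
ranks: |4|->5.5, |1|->1, |2|->2, |3|->3.5, |3|->3.5, |4|->5.5, |7|->8, |5|->7
Step 3: Attach original signs; sum ranks with positive sign and with negative sign.
W+ = 1 + 3.5 + 7 = 11.5
W- = 5.5 + 2 + 3.5 + 5.5 + 8 = 24.5
(Check: W+ + W- = 36 should equal n(n+1)/2 = 36.)
Step 4: Test statistic W = min(W+, W-) = 11.5.
Step 5: Ties in |d|, so use the tie-corrected normal approximation.
        E[W] = n(n+1)/4 = 8*9/4 = 18.
        Tie groups: |d|=3 (t=2), |d|=4 (t=2); sum(t^3 - t) = 12.
        Var[W] = n(n+1)(2n+1)/24 - sum(t^3-t)/48 = 1224/24 - 12/48 = 50.75.
        z = (W - E[W]) / sqrt(Var[W]) = (11.5 - 18) / 7.1239 = -0.9124.
        Two-sided p = 2*Phi(z) = 0.361547.
Step 6: alpha = 0.1. fail to reject H0.

W+ = 11.5, W- = 24.5, W = min = 11.5, p = 0.361547, fail to reject H0.


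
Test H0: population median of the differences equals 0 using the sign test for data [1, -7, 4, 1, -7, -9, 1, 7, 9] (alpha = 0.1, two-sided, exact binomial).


Step 1: Discard zero differences. Original n = 9; n_eff = number of nonzero differences = 9.
Nonzero differences (with sign): +1, -7, +4, +1, -7, -9, +1, +7, +9
Step 2: Count signs: positive = 6, negative = 3.
Step 3: Under H0: P(positive) = 0.5, so the number of positives S ~ Bin(9, 0.5).
Step 4: Two-sided exact p-value = sum of Bin(9,0.5) probabilities at or below the observed probability = 0.507812.
Step 5: alpha = 0.1. fail to reject H0.

n_eff = 9, pos = 6, neg = 3, p = 0.507812, fail to reject H0.


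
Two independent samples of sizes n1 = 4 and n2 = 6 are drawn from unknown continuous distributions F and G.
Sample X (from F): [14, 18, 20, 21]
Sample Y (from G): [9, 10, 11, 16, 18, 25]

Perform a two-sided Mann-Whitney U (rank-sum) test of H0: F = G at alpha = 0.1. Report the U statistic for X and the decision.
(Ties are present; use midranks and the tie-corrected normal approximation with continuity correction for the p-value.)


Step 1: Combine and sort all 10 observations; assign midranks.
sorted (value, group): (9,Y), (10,Y), (11,Y), (14,X), (16,Y), (18,X), (18,Y), (20,X), (21,X), (25,Y)
ranks: 9->1, 10->2, 11->3, 14->4, 16->5, 18->6.5, 18->6.5, 20->8, 21->9, 25->10
Step 2: Rank sum for X: R1 = 4 + 6.5 + 8 + 9 = 27.5.
Step 3: U_X = R1 - n1(n1+1)/2 = 27.5 - 4*5/2 = 27.5 - 10 = 17.5.
       U_Y = n1*n2 - U_X = 24 - 17.5 = 6.5.
Step 4: Ties are present, so use the tie-corrected normal approximation (with continuity correction) for the p-value.
Step 5: p-value = 0.284958; compare to alpha = 0.1. fail to reject H0.

U_X = 17.5, p = 0.284958, fail to reject H0 at alpha = 0.1.


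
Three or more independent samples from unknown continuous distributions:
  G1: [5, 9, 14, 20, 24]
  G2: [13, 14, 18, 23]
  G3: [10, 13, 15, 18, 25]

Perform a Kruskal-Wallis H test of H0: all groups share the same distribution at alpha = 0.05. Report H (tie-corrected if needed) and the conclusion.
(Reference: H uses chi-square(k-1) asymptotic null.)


Step 1: Combine all N = 14 observations and assign midranks.
sorted (value, group, rank): (5,G1,1), (9,G1,2), (10,G3,3), (13,G2,4.5), (13,G3,4.5), (14,G1,6.5), (14,G2,6.5), (15,G3,8), (18,G2,9.5), (18,G3,9.5), (20,G1,11), (23,G2,12), (24,G1,13), (25,G3,14)
Step 2: Sum ranks within each group.
R_1 = 33.5 (n_1 = 5)
R_2 = 32.5 (n_2 = 4)
R_3 = 39 (n_3 = 5)
Step 3: H = 12/(N(N+1)) * sum(R_i^2/n_i) - 3(N+1)
     = 12/(14*15) * (33.5^2/5 + 32.5^2/4 + 39^2/5) - 3*15
     = 0.057143 * 792.712 - 45
     = 0.297857.
Step 4: Ties present; correction factor C = 1 - 18/(14^3 - 14) = 0.993407. Corrected H = 0.297857 / 0.993407 = 0.299834.
Step 5: Under H0, H ~ chi^2(2); p-value = 0.860779.
Step 6: alpha = 0.05. fail to reject H0.

H = 0.2998, df = 2, p = 0.860779, fail to reject H0.


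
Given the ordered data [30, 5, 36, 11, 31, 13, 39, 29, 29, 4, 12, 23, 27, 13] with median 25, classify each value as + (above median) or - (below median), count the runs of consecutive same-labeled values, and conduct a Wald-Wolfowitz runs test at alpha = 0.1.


Step 1: Compute median = 25; label A = above, B = below.
Labels in order: ABABABAAABBBAB  (n_A = 7, n_B = 7)
Step 2: Count runs R = 10.
Step 3: Under H0 (random ordering), E[R] = 2*n_A*n_B/(n_A+n_B) + 1 = 2*7*7/14 + 1 = 8.0000.
        Var[R] = 2*n_A*n_B*(2*n_A*n_B - n_A - n_B) / ((n_A+n_B)^2 * (n_A+n_B-1)) = 8232/2548 = 3.2308.
        SD[R] = 1.7974.
Step 4: Continuity-corrected z = (R - 0.5 - E[R]) / SD[R] = (10 - 0.5 - 8.0000) / 1.7974 = 0.8345.
Step 5: Two-sided p-value via normal approximation = 2*(1 - Phi(|z|)) = 0.403986.
Step 6: alpha = 0.1. fail to reject H0.

R = 10, z = 0.8345, p = 0.403986, fail to reject H0.


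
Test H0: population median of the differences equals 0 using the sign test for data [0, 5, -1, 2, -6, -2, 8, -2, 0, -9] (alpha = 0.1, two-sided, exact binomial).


Step 1: Discard zero differences. Original n = 10; n_eff = number of nonzero differences = 8.
Nonzero differences (with sign): +5, -1, +2, -6, -2, +8, -2, -9
Step 2: Count signs: positive = 3, negative = 5.
Step 3: Under H0: P(positive) = 0.5, so the number of positives S ~ Bin(8, 0.5).
Step 4: Two-sided exact p-value = sum of Bin(8,0.5) probabilities at or below the observed probability = 0.726562.
Step 5: alpha = 0.1. fail to reject H0.

n_eff = 8, pos = 3, neg = 5, p = 0.726562, fail to reject H0.


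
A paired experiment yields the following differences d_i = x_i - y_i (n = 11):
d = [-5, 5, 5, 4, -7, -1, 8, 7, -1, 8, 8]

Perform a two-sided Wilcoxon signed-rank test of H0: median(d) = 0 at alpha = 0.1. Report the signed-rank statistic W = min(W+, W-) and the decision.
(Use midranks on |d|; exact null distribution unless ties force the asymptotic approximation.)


Step 1: Drop any zero differences (none here) and take |d_i|.
|d| = [5, 5, 5, 4, 7, 1, 8, 7, 1, 8, 8]
Step 2: Midrank |d_i| (ties get averaged ranks).
ranks: |5|->5, |5|->5, |5|->5, |4|->3, |7|->7.5, |1|->1.5, |8|->10, |7|->7.5, |1|->1.5, |8|->10, |8|->10
Step 3: Attach original signs; sum ranks with positive sign and with negative sign.
W+ = 5 + 5 + 3 + 10 + 7.5 + 10 + 10 = 50.5
W- = 5 + 7.5 + 1.5 + 1.5 = 15.5
(Check: W+ + W- = 66 should equal n(n+1)/2 = 66.)
Step 4: Test statistic W = min(W+, W-) = 15.5.
Step 5: Ties in |d|, so use the tie-corrected normal approximation.
        E[W] = n(n+1)/4 = 11*12/4 = 33.
        Tie groups: |d|=1 (t=2), |d|=5 (t=3), |d|=7 (t=2), |d|=8 (t=3); sum(t^3 - t) = 60.
        Var[W] = n(n+1)(2n+1)/24 - sum(t^3-t)/48 = 3036/24 - 60/48 = 125.25.
        z = (W - E[W]) / sqrt(Var[W]) = (15.5 - 33) / 11.1915 = -1.5637.
        Two-sided p = 2*Phi(z) = 0.117892.
Step 6: alpha = 0.1. fail to reject H0.

W+ = 50.5, W- = 15.5, W = min = 15.5, p = 0.117892, fail to reject H0.


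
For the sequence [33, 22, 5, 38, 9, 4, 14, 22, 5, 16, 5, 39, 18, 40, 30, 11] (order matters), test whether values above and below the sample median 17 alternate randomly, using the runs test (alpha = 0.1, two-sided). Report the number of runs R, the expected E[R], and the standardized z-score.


Step 1: Compute median = 17; label A = above, B = below.
Labels in order: AABABBBABBBAAAAB  (n_A = 8, n_B = 8)
Step 2: Count runs R = 8.
Step 3: Under H0 (random ordering), E[R] = 2*n_A*n_B/(n_A+n_B) + 1 = 2*8*8/16 + 1 = 9.0000.
        Var[R] = 2*n_A*n_B*(2*n_A*n_B - n_A - n_B) / ((n_A+n_B)^2 * (n_A+n_B-1)) = 14336/3840 = 3.7333.
        SD[R] = 1.9322.
Step 4: Continuity-corrected z = (R + 0.5 - E[R]) / SD[R] = (8 + 0.5 - 9.0000) / 1.9322 = -0.2588.
Step 5: Two-sided p-value via normal approximation = 2*(1 - Phi(|z|)) = 0.795809.
Step 6: alpha = 0.1. fail to reject H0.

R = 8, z = -0.2588, p = 0.795809, fail to reject H0.


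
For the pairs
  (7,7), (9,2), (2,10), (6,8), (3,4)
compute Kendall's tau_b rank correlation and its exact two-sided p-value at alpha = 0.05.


Step 1: Enumerate the 10 unordered pairs (i,j) with i<j and classify each by sign(x_j-x_i) * sign(y_j-y_i).
  (1,2):dx=+2,dy=-5->D; (1,3):dx=-5,dy=+3->D; (1,4):dx=-1,dy=+1->D; (1,5):dx=-4,dy=-3->C
  (2,3):dx=-7,dy=+8->D; (2,4):dx=-3,dy=+6->D; (2,5):dx=-6,dy=+2->D; (3,4):dx=+4,dy=-2->D
  (3,5):dx=+1,dy=-6->D; (4,5):dx=-3,dy=-4->C
Step 2: C = 2, D = 8, total pairs = 10.
Step 3: tau = (C - D)/(n(n-1)/2) = (2 - 8)/10 = -0.600000.
Step 4: Exact two-sided p-value (enumerate n! = 120 permutations of y under H0): p = 0.233333.
Step 5: alpha = 0.05. fail to reject H0.

tau_b = -0.6000 (C=2, D=8), p = 0.233333, fail to reject H0.


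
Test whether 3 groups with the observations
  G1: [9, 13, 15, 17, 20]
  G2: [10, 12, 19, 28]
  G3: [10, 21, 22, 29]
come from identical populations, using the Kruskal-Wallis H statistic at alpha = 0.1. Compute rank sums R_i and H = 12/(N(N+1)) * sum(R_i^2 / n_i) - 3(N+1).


Step 1: Combine all N = 13 observations and assign midranks.
sorted (value, group, rank): (9,G1,1), (10,G2,2.5), (10,G3,2.5), (12,G2,4), (13,G1,5), (15,G1,6), (17,G1,7), (19,G2,8), (20,G1,9), (21,G3,10), (22,G3,11), (28,G2,12), (29,G3,13)
Step 2: Sum ranks within each group.
R_1 = 28 (n_1 = 5)
R_2 = 26.5 (n_2 = 4)
R_3 = 36.5 (n_3 = 4)
Step 3: H = 12/(N(N+1)) * sum(R_i^2/n_i) - 3(N+1)
     = 12/(13*14) * (28^2/5 + 26.5^2/4 + 36.5^2/4) - 3*14
     = 0.065934 * 665.425 - 42
     = 1.874176.
Step 4: Ties present; correction factor C = 1 - 6/(13^3 - 13) = 0.997253. Corrected H = 1.874176 / 0.997253 = 1.879339.
Step 5: Under H0, H ~ chi^2(2); p-value = 0.390757.
Step 6: alpha = 0.1. fail to reject H0.

H = 1.8793, df = 2, p = 0.390757, fail to reject H0.


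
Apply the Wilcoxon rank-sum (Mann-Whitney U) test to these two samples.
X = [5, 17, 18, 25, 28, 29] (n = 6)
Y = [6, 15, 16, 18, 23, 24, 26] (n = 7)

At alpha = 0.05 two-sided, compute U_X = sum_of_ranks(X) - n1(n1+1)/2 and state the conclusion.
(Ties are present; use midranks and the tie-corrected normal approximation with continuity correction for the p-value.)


Step 1: Combine and sort all 13 observations; assign midranks.
sorted (value, group): (5,X), (6,Y), (15,Y), (16,Y), (17,X), (18,X), (18,Y), (23,Y), (24,Y), (25,X), (26,Y), (28,X), (29,X)
ranks: 5->1, 6->2, 15->3, 16->4, 17->5, 18->6.5, 18->6.5, 23->8, 24->9, 25->10, 26->11, 28->12, 29->13
Step 2: Rank sum for X: R1 = 1 + 5 + 6.5 + 10 + 12 + 13 = 47.5.
Step 3: U_X = R1 - n1(n1+1)/2 = 47.5 - 6*7/2 = 47.5 - 21 = 26.5.
       U_Y = n1*n2 - U_X = 42 - 26.5 = 15.5.
Step 4: Ties are present, so use the tie-corrected normal approximation (with continuity correction) for the p-value.
Step 5: p-value = 0.474443; compare to alpha = 0.05. fail to reject H0.

U_X = 26.5, p = 0.474443, fail to reject H0 at alpha = 0.05.


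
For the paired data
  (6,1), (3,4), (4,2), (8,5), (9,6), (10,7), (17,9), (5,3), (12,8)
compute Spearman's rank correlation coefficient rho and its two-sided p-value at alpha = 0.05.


Step 1: Rank x and y separately (midranks; no ties here).
rank(x): 6->4, 3->1, 4->2, 8->5, 9->6, 10->7, 17->9, 5->3, 12->8
rank(y): 1->1, 4->4, 2->2, 5->5, 6->6, 7->7, 9->9, 3->3, 8->8
Step 2: d_i = R_x(i) - R_y(i); compute d_i^2.
  (4-1)^2=9, (1-4)^2=9, (2-2)^2=0, (5-5)^2=0, (6-6)^2=0, (7-7)^2=0, (9-9)^2=0, (3-3)^2=0, (8-8)^2=0
sum(d^2) = 18.
Step 3: rho = 1 - 6*18 / (9*(9^2 - 1)) = 1 - 108/720 = 0.850000.
Step 4: Under H0, t = rho * sqrt((n-2)/(1-rho^2)) = 4.2691 ~ t(7).
Step 5: Two-sided p-value from the t-distribution with 7 df = 0.003705.
Step 6: alpha = 0.05. reject H0.

rho = 0.8500, p = 0.003705, reject H0 at alpha = 0.05.


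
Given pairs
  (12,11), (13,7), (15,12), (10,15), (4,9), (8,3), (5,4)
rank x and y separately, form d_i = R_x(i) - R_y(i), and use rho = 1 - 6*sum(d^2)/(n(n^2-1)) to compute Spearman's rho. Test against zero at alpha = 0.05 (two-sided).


Step 1: Rank x and y separately (midranks; no ties here).
rank(x): 12->5, 13->6, 15->7, 10->4, 4->1, 8->3, 5->2
rank(y): 11->5, 7->3, 12->6, 15->7, 9->4, 3->1, 4->2
Step 2: d_i = R_x(i) - R_y(i); compute d_i^2.
  (5-5)^2=0, (6-3)^2=9, (7-6)^2=1, (4-7)^2=9, (1-4)^2=9, (3-1)^2=4, (2-2)^2=0
sum(d^2) = 32.
Step 3: rho = 1 - 6*32 / (7*(7^2 - 1)) = 1 - 192/336 = 0.428571.
Step 4: Under H0, t = rho * sqrt((n-2)/(1-rho^2)) = 1.0607 ~ t(5).
Step 5: Two-sided p-value from the t-distribution with 5 df = 0.337368.
Step 6: alpha = 0.05. fail to reject H0.

rho = 0.4286, p = 0.337368, fail to reject H0 at alpha = 0.05.


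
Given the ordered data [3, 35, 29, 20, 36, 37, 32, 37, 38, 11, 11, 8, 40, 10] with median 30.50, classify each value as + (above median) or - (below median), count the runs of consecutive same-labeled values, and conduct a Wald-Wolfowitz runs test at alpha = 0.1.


Step 1: Compute median = 30.50; label A = above, B = below.
Labels in order: BABBAAAAABBBAB  (n_A = 7, n_B = 7)
Step 2: Count runs R = 7.
Step 3: Under H0 (random ordering), E[R] = 2*n_A*n_B/(n_A+n_B) + 1 = 2*7*7/14 + 1 = 8.0000.
        Var[R] = 2*n_A*n_B*(2*n_A*n_B - n_A - n_B) / ((n_A+n_B)^2 * (n_A+n_B-1)) = 8232/2548 = 3.2308.
        SD[R] = 1.7974.
Step 4: Continuity-corrected z = (R + 0.5 - E[R]) / SD[R] = (7 + 0.5 - 8.0000) / 1.7974 = -0.2782.
Step 5: Two-sided p-value via normal approximation = 2*(1 - Phi(|z|)) = 0.780879.
Step 6: alpha = 0.1. fail to reject H0.

R = 7, z = -0.2782, p = 0.780879, fail to reject H0.


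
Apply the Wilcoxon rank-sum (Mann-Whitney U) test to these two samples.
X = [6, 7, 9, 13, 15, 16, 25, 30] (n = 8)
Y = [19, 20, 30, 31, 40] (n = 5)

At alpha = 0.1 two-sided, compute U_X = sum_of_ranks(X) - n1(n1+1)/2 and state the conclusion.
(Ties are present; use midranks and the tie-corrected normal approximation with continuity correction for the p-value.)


Step 1: Combine and sort all 13 observations; assign midranks.
sorted (value, group): (6,X), (7,X), (9,X), (13,X), (15,X), (16,X), (19,Y), (20,Y), (25,X), (30,X), (30,Y), (31,Y), (40,Y)
ranks: 6->1, 7->2, 9->3, 13->4, 15->5, 16->6, 19->7, 20->8, 25->9, 30->10.5, 30->10.5, 31->12, 40->13
Step 2: Rank sum for X: R1 = 1 + 2 + 3 + 4 + 5 + 6 + 9 + 10.5 = 40.5.
Step 3: U_X = R1 - n1(n1+1)/2 = 40.5 - 8*9/2 = 40.5 - 36 = 4.5.
       U_Y = n1*n2 - U_X = 40 - 4.5 = 35.5.
Step 4: Ties are present, so use the tie-corrected normal approximation (with continuity correction) for the p-value.
Step 5: p-value = 0.027892; compare to alpha = 0.1. reject H0.

U_X = 4.5, p = 0.027892, reject H0 at alpha = 0.1.


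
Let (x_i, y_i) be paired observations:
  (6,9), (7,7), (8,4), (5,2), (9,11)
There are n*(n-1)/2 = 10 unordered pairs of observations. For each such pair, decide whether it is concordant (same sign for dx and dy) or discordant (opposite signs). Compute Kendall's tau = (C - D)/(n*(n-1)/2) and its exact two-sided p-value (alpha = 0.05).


Step 1: Enumerate the 10 unordered pairs (i,j) with i<j and classify each by sign(x_j-x_i) * sign(y_j-y_i).
  (1,2):dx=+1,dy=-2->D; (1,3):dx=+2,dy=-5->D; (1,4):dx=-1,dy=-7->C; (1,5):dx=+3,dy=+2->C
  (2,3):dx=+1,dy=-3->D; (2,4):dx=-2,dy=-5->C; (2,5):dx=+2,dy=+4->C; (3,4):dx=-3,dy=-2->C
  (3,5):dx=+1,dy=+7->C; (4,5):dx=+4,dy=+9->C
Step 2: C = 7, D = 3, total pairs = 10.
Step 3: tau = (C - D)/(n(n-1)/2) = (7 - 3)/10 = 0.400000.
Step 4: Exact two-sided p-value (enumerate n! = 120 permutations of y under H0): p = 0.483333.
Step 5: alpha = 0.05. fail to reject H0.

tau_b = 0.4000 (C=7, D=3), p = 0.483333, fail to reject H0.
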